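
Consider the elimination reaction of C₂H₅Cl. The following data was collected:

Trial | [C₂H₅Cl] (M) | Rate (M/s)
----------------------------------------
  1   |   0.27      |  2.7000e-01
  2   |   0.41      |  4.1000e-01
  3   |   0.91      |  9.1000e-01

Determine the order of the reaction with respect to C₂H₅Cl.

first order (1)

Step 1: Compare trials to find order n where rate₂/rate₁ = ([C₂H₅Cl]₂/[C₂H₅Cl]₁)^n
Step 2: rate₂/rate₁ = 4.1000e-01/2.7000e-01 = 1.519
Step 3: [C₂H₅Cl]₂/[C₂H₅Cl]₁ = 0.41/0.27 = 1.519
Step 4: n = ln(1.519)/ln(1.519) = 1.00 ≈ 1
Step 5: The reaction is first order in C₂H₅Cl.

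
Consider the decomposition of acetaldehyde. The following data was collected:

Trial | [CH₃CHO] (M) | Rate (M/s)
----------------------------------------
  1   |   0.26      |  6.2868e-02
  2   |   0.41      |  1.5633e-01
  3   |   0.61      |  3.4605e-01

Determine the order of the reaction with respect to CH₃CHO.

second order (2)

Step 1: Compare trials to find order n where rate₂/rate₁ = ([CH₃CHO]₂/[CH₃CHO]₁)^n
Step 2: rate₂/rate₁ = 1.5633e-01/6.2868e-02 = 2.487
Step 3: [CH₃CHO]₂/[CH₃CHO]₁ = 0.41/0.26 = 1.577
Step 4: n = ln(2.487)/ln(1.577) = 2.00 ≈ 2
Step 5: The reaction is second order in CH₃CHO.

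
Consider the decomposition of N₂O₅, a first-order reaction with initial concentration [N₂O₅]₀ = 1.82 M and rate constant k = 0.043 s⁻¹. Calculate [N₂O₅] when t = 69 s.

0.09365 M

Step 1: For a first-order reaction: [N₂O₅] = [N₂O₅]₀ × e^(-kt)
Step 2: [N₂O₅] = 1.82 × e^(-0.043 × 69)
Step 3: [N₂O₅] = 1.82 × e^(-2.967)
Step 4: [N₂O₅] = 1.82 × 0.0514575 = 0.09365 M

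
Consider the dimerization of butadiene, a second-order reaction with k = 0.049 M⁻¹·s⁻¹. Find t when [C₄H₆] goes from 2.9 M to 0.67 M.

23.42 s

Step 1: For second-order: t = (1/[C₄H₆] - 1/[C₄H₆]₀)/k
Step 2: t = (1/0.67 - 1/2.9)/0.049
Step 3: t = (1.493 - 0.3448)/0.049
Step 4: t = 1.148/0.049 = 23.42 s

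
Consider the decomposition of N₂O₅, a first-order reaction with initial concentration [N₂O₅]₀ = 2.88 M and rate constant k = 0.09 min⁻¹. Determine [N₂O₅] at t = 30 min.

0.1936 M

Step 1: For a first-order reaction: [N₂O₅] = [N₂O₅]₀ × e^(-kt)
Step 2: [N₂O₅] = 2.88 × e^(-0.09 × 30)
Step 3: [N₂O₅] = 2.88 × e^(-2.7)
Step 4: [N₂O₅] = 2.88 × 0.0672055 = 0.1936 M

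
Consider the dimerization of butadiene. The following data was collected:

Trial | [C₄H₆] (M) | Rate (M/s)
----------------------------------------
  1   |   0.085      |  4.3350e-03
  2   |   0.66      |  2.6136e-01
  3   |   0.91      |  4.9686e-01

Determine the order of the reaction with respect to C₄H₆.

second order (2)

Step 1: Compare trials to find order n where rate₂/rate₁ = ([C₄H₆]₂/[C₄H₆]₁)^n
Step 2: rate₂/rate₁ = 2.6136e-01/4.3350e-03 = 60.29
Step 3: [C₄H₆]₂/[C₄H₆]₁ = 0.66/0.085 = 7.765
Step 4: n = ln(60.29)/ln(7.765) = 2.00 ≈ 2
Step 5: The reaction is second order in C₄H₆.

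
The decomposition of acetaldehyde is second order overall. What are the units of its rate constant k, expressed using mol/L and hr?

(mol/L)⁻¹·hr⁻¹

Step 1: For overall order n, rate = k × (concentration)^n.
Step 2: Rate has units mol/L·hr⁻¹; concentration term has units (mol/L)^2.
Step 3: k = rate / (concentration)^n, so units of k = (mol/L)^(1-2)·hr⁻¹ = (mol/L)⁻¹·hr⁻¹.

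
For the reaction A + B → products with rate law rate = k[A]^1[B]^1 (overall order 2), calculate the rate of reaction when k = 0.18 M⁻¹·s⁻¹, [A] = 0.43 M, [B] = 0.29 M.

0.02245 M/s

Step 1: The rate law is rate = k[A]^1[B]^1, overall order = 1+1 = 2
Step 2: Substitute values: rate = 0.18 × (0.43)^1 × (0.29)^1
Step 3: rate = 0.18 × 0.43 × 0.29 = 0.022446 M/s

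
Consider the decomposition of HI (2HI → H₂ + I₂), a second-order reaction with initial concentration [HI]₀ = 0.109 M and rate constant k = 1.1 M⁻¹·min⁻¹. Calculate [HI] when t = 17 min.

0.03588 M

Step 1: For a second-order reaction: 1/[HI] = 1/[HI]₀ + kt
Step 2: 1/[HI] = 1/0.109 + 1.1 × 17
Step 3: 1/[HI] = 9.174 + 18.7 = 27.87
Step 4: [HI] = 1/27.87 = 0.03588 M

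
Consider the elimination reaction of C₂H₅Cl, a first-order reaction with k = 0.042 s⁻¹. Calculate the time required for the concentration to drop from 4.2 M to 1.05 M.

33.01 s

Step 1: For first-order: t = ln([C₂H₅Cl]₀/[C₂H₅Cl])/k
Step 2: t = ln(4.2/1.05)/0.042
Step 3: t = ln(4)/0.042
Step 4: t = 1.386/0.042 = 33.01 s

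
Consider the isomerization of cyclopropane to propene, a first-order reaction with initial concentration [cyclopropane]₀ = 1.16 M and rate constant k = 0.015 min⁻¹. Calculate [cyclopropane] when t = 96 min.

0.2748 M

Step 1: For a first-order reaction: [cyclopropane] = [cyclopropane]₀ × e^(-kt)
Step 2: [cyclopropane] = 1.16 × e^(-0.015 × 96)
Step 3: [cyclopropane] = 1.16 × e^(-1.44)
Step 4: [cyclopropane] = 1.16 × 0.236928 = 0.2748 M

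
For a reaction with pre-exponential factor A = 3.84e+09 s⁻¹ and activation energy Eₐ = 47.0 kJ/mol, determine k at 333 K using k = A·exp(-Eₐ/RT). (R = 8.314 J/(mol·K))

1.63e+02 s⁻¹

Step 1: Use the Arrhenius equation: k = A × exp(-Eₐ/RT)
Step 2: Convert Eₐ to J/mol: 47.0 kJ/mol = 47000 J/mol
Step 3: Calculate the exponent: -Eₐ/(RT) = -47000/(8.314 × 333) = -16.97632
Step 4: k = 3.84e+09 × exp(-16.97632)
Step 5: k = 3.84e+09 × 4.23914e-08 = 1.6278e+02 s⁻¹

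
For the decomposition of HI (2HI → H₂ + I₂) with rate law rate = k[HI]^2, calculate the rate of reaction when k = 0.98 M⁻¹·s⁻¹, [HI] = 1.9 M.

3.538 M/s

Step 1: Identify the rate law: rate = k[HI]^2
Step 2: Substitute values: rate = 0.98 × (1.9)^2
Step 3: Calculate: rate = 0.98 × 3.61 = 3.5378 M/s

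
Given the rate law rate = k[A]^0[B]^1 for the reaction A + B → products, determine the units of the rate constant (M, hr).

hr⁻¹

Step 1: Overall order = 0 + 1 = 1.
Step 2: rate has units M·hr⁻¹; [A]^0[B]^1 has units M^1.
Step 3: k = rate/([A]^0[B]^1), so units of k = M^(1-1)·hr⁻¹ = hr⁻¹.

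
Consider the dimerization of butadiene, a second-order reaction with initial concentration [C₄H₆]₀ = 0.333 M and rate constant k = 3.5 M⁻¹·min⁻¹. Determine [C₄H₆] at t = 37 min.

0.007547 M

Step 1: For a second-order reaction: 1/[C₄H₆] = 1/[C₄H₆]₀ + kt
Step 2: 1/[C₄H₆] = 1/0.333 + 3.5 × 37
Step 3: 1/[C₄H₆] = 3.003 + 129.5 = 132.5
Step 4: [C₄H₆] = 1/132.5 = 0.007547 M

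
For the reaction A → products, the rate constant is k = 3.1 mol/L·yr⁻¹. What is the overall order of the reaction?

zeroth order (0)

Step 1: The units of k for an nth-order reaction are (concentration)^(1-n)·(time)⁻¹.
Step 2: Here k has units mol/L·yr⁻¹, so the concentration exponent is 1.
Step 3: 1 - n = 1 ⇒ n = 0. The reaction is zeroth order.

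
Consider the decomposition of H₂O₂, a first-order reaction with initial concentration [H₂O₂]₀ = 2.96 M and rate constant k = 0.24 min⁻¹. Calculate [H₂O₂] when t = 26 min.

0.005772 M

Step 1: For a first-order reaction: [H₂O₂] = [H₂O₂]₀ × e^(-kt)
Step 2: [H₂O₂] = 2.96 × e^(-0.24 × 26)
Step 3: [H₂O₂] = 2.96 × e^(-6.24)
Step 4: [H₂O₂] = 2.96 × 0.00194986 = 0.005772 M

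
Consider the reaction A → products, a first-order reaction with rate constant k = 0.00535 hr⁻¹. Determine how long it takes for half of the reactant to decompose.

129.6 hr

Step 1: For a first-order reaction, t₁/₂ = ln(2)/k
Step 2: t₁/₂ = ln(2)/0.00535
Step 3: t₁/₂ = 0.6931/0.00535 = 129.6 hr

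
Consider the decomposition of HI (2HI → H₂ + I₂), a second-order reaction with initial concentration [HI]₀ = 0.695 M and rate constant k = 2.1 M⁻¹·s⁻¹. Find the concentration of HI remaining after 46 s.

0.0102 M

Step 1: For a second-order reaction: 1/[HI] = 1/[HI]₀ + kt
Step 2: 1/[HI] = 1/0.695 + 2.1 × 46
Step 3: 1/[HI] = 1.439 + 96.6 = 98.04
Step 4: [HI] = 1/98.04 = 0.0102 M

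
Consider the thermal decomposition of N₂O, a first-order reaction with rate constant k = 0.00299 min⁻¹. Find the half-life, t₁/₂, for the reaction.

231.8 min

Step 1: For a first-order reaction, t₁/₂ = ln(2)/k
Step 2: t₁/₂ = ln(2)/0.00299
Step 3: t₁/₂ = 0.6931/0.00299 = 231.8 min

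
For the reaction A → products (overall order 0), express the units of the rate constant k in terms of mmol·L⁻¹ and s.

mmol·L⁻¹·s⁻¹

Step 1: For overall order n, rate = k × (concentration)^n.
Step 2: Rate has units mmol·L⁻¹·s⁻¹; concentration term has units (mmol·L⁻¹)^0.
Step 3: k = rate / (concentration)^n, so units of k = (mmol·L⁻¹)^(1-0)·s⁻¹ = mmol·L⁻¹·s⁻¹.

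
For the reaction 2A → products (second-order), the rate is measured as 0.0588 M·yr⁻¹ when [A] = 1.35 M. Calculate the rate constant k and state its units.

0.03226 M⁻¹·yr⁻¹

Step 1: rate = k[A]^2, so k = rate / [A]^2.
Step 2: k = 0.0588 / (1.35)^2 = 0.0588 / 1.823.
Step 3: k = 0.03226 M⁻¹·yr⁻¹.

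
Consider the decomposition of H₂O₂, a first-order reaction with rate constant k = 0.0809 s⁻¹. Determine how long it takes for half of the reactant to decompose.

8.568 s

Step 1: For a first-order reaction, t₁/₂ = ln(2)/k
Step 2: t₁/₂ = ln(2)/0.0809
Step 3: t₁/₂ = 0.6931/0.0809 = 8.568 s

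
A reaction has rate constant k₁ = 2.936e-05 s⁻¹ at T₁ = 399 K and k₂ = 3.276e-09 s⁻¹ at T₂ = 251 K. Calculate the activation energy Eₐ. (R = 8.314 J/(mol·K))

51.2 kJ/mol

Step 1: Use the two-temperature Arrhenius form: ln(k₂/k₁) = -Eₐ/R × (1/T₂ - 1/T₁)
Step 2: ln(k₂/k₁) = ln(3.276e-09/2.936e-05) = ln(0.00011158) = -9.10077
Step 3: 1/T₂ - 1/T₁ = 1/251 - 1/399 = 1.477798e-03 K⁻¹
Step 4: Eₐ = -R × ln(k₂/k₁) / (1/T₂ - 1/T₁) = -8.314 × -9.10077 / 1.477798e-03
Step 5: Eₐ = 5.1200e+04 J/mol = 51.2 kJ/mol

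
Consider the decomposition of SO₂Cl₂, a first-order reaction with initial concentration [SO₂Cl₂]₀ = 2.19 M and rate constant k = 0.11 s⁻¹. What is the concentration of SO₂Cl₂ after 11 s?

0.6531 M

Step 1: For a first-order reaction: [SO₂Cl₂] = [SO₂Cl₂]₀ × e^(-kt)
Step 2: [SO₂Cl₂] = 2.19 × e^(-0.11 × 11)
Step 3: [SO₂Cl₂] = 2.19 × e^(-1.21)
Step 4: [SO₂Cl₂] = 2.19 × 0.298197 = 0.6531 M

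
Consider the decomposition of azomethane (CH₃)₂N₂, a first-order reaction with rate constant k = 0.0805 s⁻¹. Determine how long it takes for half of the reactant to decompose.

8.611 s

Step 1: For a first-order reaction, t₁/₂ = ln(2)/k
Step 2: t₁/₂ = ln(2)/0.0805
Step 3: t₁/₂ = 0.6931/0.0805 = 8.611 s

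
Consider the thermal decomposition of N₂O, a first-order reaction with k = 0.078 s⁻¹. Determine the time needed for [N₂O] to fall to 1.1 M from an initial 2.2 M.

8.887 s

Step 1: For first-order: t = ln([N₂O]₀/[N₂O])/k
Step 2: t = ln(2.2/1.1)/0.078
Step 3: t = ln(2)/0.078
Step 4: t = 0.6931/0.078 = 8.887 s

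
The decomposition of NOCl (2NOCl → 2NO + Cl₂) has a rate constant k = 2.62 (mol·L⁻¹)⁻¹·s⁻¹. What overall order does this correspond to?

second order (2)

Step 1: The units of k for an nth-order reaction are (concentration)^(1-n)·(time)⁻¹.
Step 2: Here k has units (mol·L⁻¹)⁻¹·s⁻¹, so the concentration exponent is -1.
Step 3: 1 - n = -1 ⇒ n = 2. The reaction is second order.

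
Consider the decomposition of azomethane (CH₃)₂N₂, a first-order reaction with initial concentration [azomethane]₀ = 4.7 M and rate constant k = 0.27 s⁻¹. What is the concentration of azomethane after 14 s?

0.1073 M

Step 1: For a first-order reaction: [azomethane] = [azomethane]₀ × e^(-kt)
Step 2: [azomethane] = 4.7 × e^(-0.27 × 14)
Step 3: [azomethane] = 4.7 × e^(-3.78)
Step 4: [azomethane] = 4.7 × 0.0228227 = 0.1073 M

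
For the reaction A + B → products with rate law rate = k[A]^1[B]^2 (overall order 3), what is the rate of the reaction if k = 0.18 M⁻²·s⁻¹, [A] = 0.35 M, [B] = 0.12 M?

0.0009072 M/s

Step 1: The rate law is rate = k[A]^1[B]^2, overall order = 1+2 = 3
Step 2: Substitute values: rate = 0.18 × (0.35)^1 × (0.12)^2
Step 3: rate = 0.18 × 0.35 × 0.0144 = 0.0009072 M/s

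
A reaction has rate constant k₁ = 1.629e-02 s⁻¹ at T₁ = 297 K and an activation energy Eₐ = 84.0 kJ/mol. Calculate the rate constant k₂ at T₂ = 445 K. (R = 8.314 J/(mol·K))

1.335e+03 s⁻¹

Step 1: Use the two-temperature Arrhenius form: ln(k₂/k₁) = -Eₐ/R × (1/T₂ - 1/T₁)
Step 2: Convert Eₐ to J/mol: 84.0 kJ/mol = 84000 J/mol
Step 3: 1/T₂ - 1/T₁ = 1/445 - 1/297 = -1.119812e-03 K⁻¹
Step 4: ln(k₂/k₁) = -84000/8.314 × -1.119812e-03 = 11.31395
Step 5: k₂ = k₁ × exp(11.31395) = 1.629e-02 × 8.19570e+04 = 1.335e+03 s⁻¹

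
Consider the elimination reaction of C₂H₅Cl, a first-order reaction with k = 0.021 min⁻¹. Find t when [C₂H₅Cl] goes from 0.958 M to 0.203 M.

73.89 min

Step 1: For first-order: t = ln([C₂H₅Cl]₀/[C₂H₅Cl])/k
Step 2: t = ln(0.958/0.203)/0.021
Step 3: t = ln(4.719)/0.021
Step 4: t = 1.552/0.021 = 73.89 min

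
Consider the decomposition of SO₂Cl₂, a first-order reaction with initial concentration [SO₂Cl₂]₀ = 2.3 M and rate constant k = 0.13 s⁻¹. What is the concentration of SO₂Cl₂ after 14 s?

0.3727 M

Step 1: For a first-order reaction: [SO₂Cl₂] = [SO₂Cl₂]₀ × e^(-kt)
Step 2: [SO₂Cl₂] = 2.3 × e^(-0.13 × 14)
Step 3: [SO₂Cl₂] = 2.3 × e^(-1.82)
Step 4: [SO₂Cl₂] = 2.3 × 0.162026 = 0.3727 M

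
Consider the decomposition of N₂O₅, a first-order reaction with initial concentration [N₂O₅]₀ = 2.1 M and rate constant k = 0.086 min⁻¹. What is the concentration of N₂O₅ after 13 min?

0.6866 M

Step 1: For a first-order reaction: [N₂O₅] = [N₂O₅]₀ × e^(-kt)
Step 2: [N₂O₅] = 2.1 × e^(-0.086 × 13)
Step 3: [N₂O₅] = 2.1 × e^(-1.118)
Step 4: [N₂O₅] = 2.1 × 0.326933 = 0.6866 M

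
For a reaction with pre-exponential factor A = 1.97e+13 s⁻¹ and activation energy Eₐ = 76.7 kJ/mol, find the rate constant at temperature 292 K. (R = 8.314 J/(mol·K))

3.74e-01 s⁻¹

Step 1: Use the Arrhenius equation: k = A × exp(-Eₐ/RT)
Step 2: Convert Eₐ to J/mol: 76.7 kJ/mol = 76700 J/mol
Step 3: Calculate the exponent: -Eₐ/(RT) = -76700/(8.314 × 292) = -31.59385
Step 4: k = 1.97e+13 × exp(-31.59385)
Step 5: k = 1.97e+13 × 1.90093e-14 = 3.7448e-01 s⁻¹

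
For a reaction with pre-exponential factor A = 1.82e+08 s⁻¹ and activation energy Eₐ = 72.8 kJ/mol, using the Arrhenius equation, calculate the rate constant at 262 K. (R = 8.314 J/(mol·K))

5.57e-07 s⁻¹

Step 1: Use the Arrhenius equation: k = A × exp(-Eₐ/RT)
Step 2: Convert Eₐ to J/mol: 72.8 kJ/mol = 72800 J/mol
Step 3: Calculate the exponent: -Eₐ/(RT) = -72800/(8.314 × 262) = -33.42105
Step 4: k = 1.82e+08 × exp(-33.42105)
Step 5: k = 1.82e+08 × 3.05789e-15 = 5.5654e-07 s⁻¹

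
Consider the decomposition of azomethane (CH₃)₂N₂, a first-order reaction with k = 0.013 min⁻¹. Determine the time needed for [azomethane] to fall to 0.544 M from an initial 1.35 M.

69.92 min

Step 1: For first-order: t = ln([azomethane]₀/[azomethane])/k
Step 2: t = ln(1.35/0.544)/0.013
Step 3: t = ln(2.482)/0.013
Step 4: t = 0.9089/0.013 = 69.92 min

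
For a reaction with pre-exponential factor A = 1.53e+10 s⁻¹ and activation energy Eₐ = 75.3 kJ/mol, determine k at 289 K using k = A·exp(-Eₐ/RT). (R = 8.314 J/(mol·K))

3.75e-04 s⁻¹

Step 1: Use the Arrhenius equation: k = A × exp(-Eₐ/RT)
Step 2: Convert Eₐ to J/mol: 75.3 kJ/mol = 75300 J/mol
Step 3: Calculate the exponent: -Eₐ/(RT) = -75300/(8.314 × 289) = -31.33914
Step 4: k = 1.53e+10 × exp(-31.33914)
Step 5: k = 1.53e+10 × 2.45236e-14 = 3.7521e-04 s⁻¹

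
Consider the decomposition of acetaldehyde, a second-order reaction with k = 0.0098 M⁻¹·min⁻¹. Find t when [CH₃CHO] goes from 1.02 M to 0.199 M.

412.7 min

Step 1: For second-order: t = (1/[CH₃CHO] - 1/[CH₃CHO]₀)/k
Step 2: t = (1/0.199 - 1/1.02)/0.0098
Step 3: t = (5.025 - 0.9804)/0.0098
Step 4: t = 4.045/0.0098 = 412.7 min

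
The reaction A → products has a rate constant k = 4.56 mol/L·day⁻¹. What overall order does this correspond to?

zeroth order (0)

Step 1: The units of k for an nth-order reaction are (concentration)^(1-n)·(time)⁻¹.
Step 2: Here k has units mol/L·day⁻¹, so the concentration exponent is 1.
Step 3: 1 - n = 1 ⇒ n = 0. The reaction is zeroth order.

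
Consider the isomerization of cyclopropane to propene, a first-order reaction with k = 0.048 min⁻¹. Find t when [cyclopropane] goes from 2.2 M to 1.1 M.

14.44 min

Step 1: For first-order: t = ln([cyclopropane]₀/[cyclopropane])/k
Step 2: t = ln(2.2/1.1)/0.048
Step 3: t = ln(2)/0.048
Step 4: t = 0.6931/0.048 = 14.44 min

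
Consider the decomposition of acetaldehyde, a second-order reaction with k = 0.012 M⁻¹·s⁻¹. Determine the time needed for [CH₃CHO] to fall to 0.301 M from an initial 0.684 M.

155 s

Step 1: For second-order: t = (1/[CH₃CHO] - 1/[CH₃CHO]₀)/k
Step 2: t = (1/0.301 - 1/0.684)/0.012
Step 3: t = (3.322 - 1.462)/0.012
Step 4: t = 1.86/0.012 = 155 s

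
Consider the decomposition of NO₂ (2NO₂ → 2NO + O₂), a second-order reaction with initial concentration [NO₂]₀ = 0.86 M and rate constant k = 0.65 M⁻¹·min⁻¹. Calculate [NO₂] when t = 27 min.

0.05344 M

Step 1: For a second-order reaction: 1/[NO₂] = 1/[NO₂]₀ + kt
Step 2: 1/[NO₂] = 1/0.86 + 0.65 × 27
Step 3: 1/[NO₂] = 1.163 + 17.55 = 18.71
Step 4: [NO₂] = 1/18.71 = 0.05344 M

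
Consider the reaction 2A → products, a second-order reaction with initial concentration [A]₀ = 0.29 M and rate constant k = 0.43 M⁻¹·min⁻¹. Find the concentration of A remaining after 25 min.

0.07043 M

Step 1: For a second-order reaction: 1/[A] = 1/[A]₀ + kt
Step 2: 1/[A] = 1/0.29 + 0.43 × 25
Step 3: 1/[A] = 3.448 + 10.75 = 14.2
Step 4: [A] = 1/14.2 = 0.07043 M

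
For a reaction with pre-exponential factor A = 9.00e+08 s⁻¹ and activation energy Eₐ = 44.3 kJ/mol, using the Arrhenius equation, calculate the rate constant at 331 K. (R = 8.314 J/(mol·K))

9.18e+01 s⁻¹

Step 1: Use the Arrhenius equation: k = A × exp(-Eₐ/RT)
Step 2: Convert Eₐ to J/mol: 44.3 kJ/mol = 44300 J/mol
Step 3: Calculate the exponent: -Eₐ/(RT) = -44300/(8.314 × 331) = -16.09777
Step 4: k = 9.00e+08 × exp(-16.09777)
Step 5: k = 9.00e+08 × 1.02053e-07 = 9.1848e+01 s⁻¹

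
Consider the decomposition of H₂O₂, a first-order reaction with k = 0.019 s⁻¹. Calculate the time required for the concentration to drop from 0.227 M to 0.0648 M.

65.98 s

Step 1: For first-order: t = ln([H₂O₂]₀/[H₂O₂])/k
Step 2: t = ln(0.227/0.0648)/0.019
Step 3: t = ln(3.503)/0.019
Step 4: t = 1.254/0.019 = 65.98 s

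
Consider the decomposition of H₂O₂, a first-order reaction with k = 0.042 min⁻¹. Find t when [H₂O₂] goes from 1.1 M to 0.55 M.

16.5 min

Step 1: For first-order: t = ln([H₂O₂]₀/[H₂O₂])/k
Step 2: t = ln(1.1/0.55)/0.042
Step 3: t = ln(2)/0.042
Step 4: t = 0.6931/0.042 = 16.5 min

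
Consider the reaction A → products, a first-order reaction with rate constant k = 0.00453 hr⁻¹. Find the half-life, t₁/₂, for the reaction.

153 hr

Step 1: For a first-order reaction, t₁/₂ = ln(2)/k
Step 2: t₁/₂ = ln(2)/0.00453
Step 3: t₁/₂ = 0.6931/0.00453 = 153 hr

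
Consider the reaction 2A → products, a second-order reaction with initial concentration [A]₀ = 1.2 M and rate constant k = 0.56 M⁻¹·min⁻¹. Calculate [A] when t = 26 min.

0.06496 M

Step 1: For a second-order reaction: 1/[A] = 1/[A]₀ + kt
Step 2: 1/[A] = 1/1.2 + 0.56 × 26
Step 3: 1/[A] = 0.8333 + 14.56 = 15.39
Step 4: [A] = 1/15.39 = 0.06496 M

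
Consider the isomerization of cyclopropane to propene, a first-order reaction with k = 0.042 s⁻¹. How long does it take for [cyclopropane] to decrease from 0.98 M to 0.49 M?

16.5 s

Step 1: For first-order: t = ln([cyclopropane]₀/[cyclopropane])/k
Step 2: t = ln(0.98/0.49)/0.042
Step 3: t = ln(2)/0.042
Step 4: t = 0.6931/0.042 = 16.5 s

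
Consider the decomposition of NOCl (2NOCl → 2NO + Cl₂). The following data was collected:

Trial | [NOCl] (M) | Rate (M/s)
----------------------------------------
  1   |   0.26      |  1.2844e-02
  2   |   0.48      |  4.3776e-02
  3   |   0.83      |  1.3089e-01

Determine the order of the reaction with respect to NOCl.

second order (2)

Step 1: Compare trials to find order n where rate₂/rate₁ = ([NOCl]₂/[NOCl]₁)^n
Step 2: rate₂/rate₁ = 4.3776e-02/1.2844e-02 = 3.408
Step 3: [NOCl]₂/[NOCl]₁ = 0.48/0.26 = 1.846
Step 4: n = ln(3.408)/ln(1.846) = 2.00 ≈ 2
Step 5: The reaction is second order in NOCl.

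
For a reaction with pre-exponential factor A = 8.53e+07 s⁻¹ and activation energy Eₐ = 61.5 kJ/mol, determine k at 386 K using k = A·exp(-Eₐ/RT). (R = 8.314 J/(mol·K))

4.06e-01 s⁻¹

Step 1: Use the Arrhenius equation: k = A × exp(-Eₐ/RT)
Step 2: Convert Eₐ to J/mol: 61.5 kJ/mol = 61500 J/mol
Step 3: Calculate the exponent: -Eₐ/(RT) = -61500/(8.314 × 386) = -19.16363
Step 4: k = 8.53e+07 × exp(-19.16363)
Step 5: k = 8.53e+07 × 4.75709e-09 = 4.0578e-01 s⁻¹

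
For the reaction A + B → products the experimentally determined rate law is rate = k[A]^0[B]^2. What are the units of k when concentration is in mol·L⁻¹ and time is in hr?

(mol·L⁻¹)⁻¹·hr⁻¹

Step 1: Overall order = 0 + 2 = 2.
Step 2: rate has units mol·L⁻¹·hr⁻¹; [A]^0[B]^2 has units (mol·L⁻¹)^2.
Step 3: k = rate/([A]^0[B]^2), so units of k = (mol·L⁻¹)^(1-2)·hr⁻¹ = (mol·L⁻¹)⁻¹·hr⁻¹.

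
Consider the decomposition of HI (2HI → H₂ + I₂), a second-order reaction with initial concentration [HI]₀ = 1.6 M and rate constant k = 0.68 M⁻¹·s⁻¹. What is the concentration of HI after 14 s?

0.09857 M

Step 1: For a second-order reaction: 1/[HI] = 1/[HI]₀ + kt
Step 2: 1/[HI] = 1/1.6 + 0.68 × 14
Step 3: 1/[HI] = 0.625 + 9.52 = 10.15
Step 4: [HI] = 1/10.15 = 0.09857 M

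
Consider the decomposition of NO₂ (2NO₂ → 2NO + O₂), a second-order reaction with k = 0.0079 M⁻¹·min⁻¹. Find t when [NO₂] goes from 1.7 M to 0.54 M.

160 min

Step 1: For second-order: t = (1/[NO₂] - 1/[NO₂]₀)/k
Step 2: t = (1/0.54 - 1/1.7)/0.0079
Step 3: t = (1.852 - 0.5882)/0.0079
Step 4: t = 1.264/0.0079 = 160 min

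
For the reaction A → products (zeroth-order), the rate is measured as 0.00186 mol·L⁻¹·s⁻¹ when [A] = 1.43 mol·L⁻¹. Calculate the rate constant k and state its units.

0.00186 mol·L⁻¹·s⁻¹

Step 1: For a zeroth-order reaction, rate = k (independent of concentration).
Step 2: k = rate = 0.00186 mol·L⁻¹·s⁻¹.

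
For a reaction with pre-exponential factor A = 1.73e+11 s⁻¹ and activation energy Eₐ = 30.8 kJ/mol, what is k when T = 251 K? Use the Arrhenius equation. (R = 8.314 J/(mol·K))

6.73e+04 s⁻¹

Step 1: Use the Arrhenius equation: k = A × exp(-Eₐ/RT)
Step 2: Convert Eₐ to J/mol: 30.8 kJ/mol = 30800 J/mol
Step 3: Calculate the exponent: -Eₐ/(RT) = -30800/(8.314 × 251) = -14.75934
Step 4: k = 1.73e+11 × exp(-14.75934)
Step 5: k = 1.73e+11 × 3.89135e-07 = 6.7320e+04 s⁻¹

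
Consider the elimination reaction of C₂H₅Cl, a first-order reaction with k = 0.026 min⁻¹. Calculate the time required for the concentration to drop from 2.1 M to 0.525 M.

53.32 min

Step 1: For first-order: t = ln([C₂H₅Cl]₀/[C₂H₅Cl])/k
Step 2: t = ln(2.1/0.525)/0.026
Step 3: t = ln(4)/0.026
Step 4: t = 1.386/0.026 = 53.32 min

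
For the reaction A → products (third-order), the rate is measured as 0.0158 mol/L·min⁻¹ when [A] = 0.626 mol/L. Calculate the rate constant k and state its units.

0.06441 (mol/L)⁻²·min⁻¹

Step 1: rate = k[A]^3, so k = rate / [A]^3.
Step 2: k = 0.0158 / (0.626)^3 = 0.0158 / 0.2453.
Step 3: k = 0.06441 (mol/L)⁻²·min⁻¹.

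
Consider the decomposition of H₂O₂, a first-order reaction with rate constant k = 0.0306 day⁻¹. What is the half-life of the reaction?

22.65 day

Step 1: For a first-order reaction, t₁/₂ = ln(2)/k
Step 2: t₁/₂ = ln(2)/0.0306
Step 3: t₁/₂ = 0.6931/0.0306 = 22.65 day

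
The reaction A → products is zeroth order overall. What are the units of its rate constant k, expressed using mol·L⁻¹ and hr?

mol·L⁻¹·hr⁻¹

Step 1: For overall order n, rate = k × (concentration)^n.
Step 2: Rate has units mol·L⁻¹·hr⁻¹; concentration term has units (mol·L⁻¹)^0.
Step 3: k = rate / (concentration)^n, so units of k = (mol·L⁻¹)^(1-0)·hr⁻¹ = mol·L⁻¹·hr⁻¹.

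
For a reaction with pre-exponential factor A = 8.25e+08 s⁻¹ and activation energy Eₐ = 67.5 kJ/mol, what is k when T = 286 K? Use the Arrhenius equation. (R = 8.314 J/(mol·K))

3.87e-04 s⁻¹

Step 1: Use the Arrhenius equation: k = A × exp(-Eₐ/RT)
Step 2: Convert Eₐ to J/mol: 67.5 kJ/mol = 67500 J/mol
Step 3: Calculate the exponent: -Eₐ/(RT) = -67500/(8.314 × 286) = -28.38754
Step 4: k = 8.25e+08 × exp(-28.38754)
Step 5: k = 8.25e+08 × 4.69297e-13 = 3.8717e-04 s⁻¹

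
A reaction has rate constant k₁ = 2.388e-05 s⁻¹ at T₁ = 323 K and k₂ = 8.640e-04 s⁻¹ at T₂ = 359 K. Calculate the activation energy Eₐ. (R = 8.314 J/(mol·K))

96.1 kJ/mol

Step 1: Use the two-temperature Arrhenius form: ln(k₂/k₁) = -Eₐ/R × (1/T₂ - 1/T₁)
Step 2: ln(k₂/k₁) = ln(8.640e-04/2.388e-05) = ln(36.1809) = 3.58853
Step 3: 1/T₂ - 1/T₁ = 1/359 - 1/323 = -3.104599e-04 K⁻¹
Step 4: Eₐ = -R × ln(k₂/k₁) / (1/T₂ - 1/T₁) = -8.314 × 3.58853 / -3.104599e-04
Step 5: Eₐ = 9.6100e+04 J/mol = 96.1 kJ/mol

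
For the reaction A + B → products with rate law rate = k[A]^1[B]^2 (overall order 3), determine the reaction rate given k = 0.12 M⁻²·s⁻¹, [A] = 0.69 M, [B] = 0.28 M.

0.006492 M/s

Step 1: The rate law is rate = k[A]^1[B]^2, overall order = 1+2 = 3
Step 2: Substitute values: rate = 0.12 × (0.69)^1 × (0.28)^2
Step 3: rate = 0.12 × 0.69 × 0.0784 = 0.00649152 M/s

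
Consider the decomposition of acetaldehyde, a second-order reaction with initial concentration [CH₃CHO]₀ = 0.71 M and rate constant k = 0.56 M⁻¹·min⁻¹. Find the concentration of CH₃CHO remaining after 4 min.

0.2741 M

Step 1: For a second-order reaction: 1/[CH₃CHO] = 1/[CH₃CHO]₀ + kt
Step 2: 1/[CH₃CHO] = 1/0.71 + 0.56 × 4
Step 3: 1/[CH₃CHO] = 1.408 + 2.24 = 3.648
Step 4: [CH₃CHO] = 1/3.648 = 0.2741 M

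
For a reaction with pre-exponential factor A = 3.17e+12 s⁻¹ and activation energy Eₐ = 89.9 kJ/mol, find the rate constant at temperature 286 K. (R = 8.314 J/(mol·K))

1.21e-04 s⁻¹

Step 1: Use the Arrhenius equation: k = A × exp(-Eₐ/RT)
Step 2: Convert Eₐ to J/mol: 89.9 kJ/mol = 89900 J/mol
Step 3: Calculate the exponent: -Eₐ/(RT) = -89900/(8.314 × 286) = -37.80799
Step 4: k = 3.17e+12 × exp(-37.80799)
Step 5: k = 3.17e+12 × 3.80363e-17 = 1.2058e-04 s⁻¹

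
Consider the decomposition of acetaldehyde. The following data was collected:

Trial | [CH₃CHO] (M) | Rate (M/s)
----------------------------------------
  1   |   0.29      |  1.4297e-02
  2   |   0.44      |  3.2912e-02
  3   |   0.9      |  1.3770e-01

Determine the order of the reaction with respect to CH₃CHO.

second order (2)

Step 1: Compare trials to find order n where rate₂/rate₁ = ([CH₃CHO]₂/[CH₃CHO]₁)^n
Step 2: rate₂/rate₁ = 3.2912e-02/1.4297e-02 = 2.302
Step 3: [CH₃CHO]₂/[CH₃CHO]₁ = 0.44/0.29 = 1.517
Step 4: n = ln(2.302)/ln(1.517) = 2.00 ≈ 2
Step 5: The reaction is second order in CH₃CHO.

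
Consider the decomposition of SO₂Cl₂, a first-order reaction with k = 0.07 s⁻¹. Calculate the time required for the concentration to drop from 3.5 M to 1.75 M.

9.902 s

Step 1: For first-order: t = ln([SO₂Cl₂]₀/[SO₂Cl₂])/k
Step 2: t = ln(3.5/1.75)/0.07
Step 3: t = ln(2)/0.07
Step 4: t = 0.6931/0.07 = 9.902 s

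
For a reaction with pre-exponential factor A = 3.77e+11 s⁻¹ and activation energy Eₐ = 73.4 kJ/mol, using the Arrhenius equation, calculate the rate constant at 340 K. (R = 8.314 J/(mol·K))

1.99e+00 s⁻¹

Step 1: Use the Arrhenius equation: k = A × exp(-Eₐ/RT)
Step 2: Convert Eₐ to J/mol: 73.4 kJ/mol = 73400 J/mol
Step 3: Calculate the exponent: -Eₐ/(RT) = -73400/(8.314 × 340) = -25.96612
Step 4: k = 3.77e+11 × exp(-25.96612)
Step 5: k = 3.77e+11 × 5.28515e-12 = 1.9925e+00 s⁻¹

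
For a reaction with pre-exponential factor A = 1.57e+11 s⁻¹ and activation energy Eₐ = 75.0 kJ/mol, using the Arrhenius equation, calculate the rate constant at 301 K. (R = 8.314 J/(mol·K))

1.51e-02 s⁻¹

Step 1: Use the Arrhenius equation: k = A × exp(-Eₐ/RT)
Step 2: Convert Eₐ to J/mol: 75.0 kJ/mol = 75000 J/mol
Step 3: Calculate the exponent: -Eₐ/(RT) = -75000/(8.314 × 301) = -29.96986
Step 4: k = 1.57e+11 × exp(-29.96986)
Step 5: k = 1.57e+11 × 9.64396e-14 = 1.5141e-02 s⁻¹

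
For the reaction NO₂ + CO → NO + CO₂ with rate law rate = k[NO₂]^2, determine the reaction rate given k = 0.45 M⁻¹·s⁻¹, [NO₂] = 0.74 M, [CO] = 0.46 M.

0.2464 M/s

Step 1: The rate law is rate = k[NO₂]^2
Step 2: Note that the rate does not depend on [CO] (zero order in CO).
Step 3: rate = 0.45 × (0.74)^2 = 0.24642 M/s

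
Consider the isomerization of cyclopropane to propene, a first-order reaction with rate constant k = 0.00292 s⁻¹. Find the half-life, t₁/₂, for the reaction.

237.4 s

Step 1: For a first-order reaction, t₁/₂ = ln(2)/k
Step 2: t₁/₂ = ln(2)/0.00292
Step 3: t₁/₂ = 0.6931/0.00292 = 237.4 s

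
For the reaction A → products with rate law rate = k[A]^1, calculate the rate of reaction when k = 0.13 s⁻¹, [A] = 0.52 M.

0.0676 M/s

Step 1: Identify the rate law: rate = k[A]^1
Step 2: Substitute values: rate = 0.13 × (0.52)^1
Step 3: Calculate: rate = 0.13 × 0.52 = 0.0676 M/s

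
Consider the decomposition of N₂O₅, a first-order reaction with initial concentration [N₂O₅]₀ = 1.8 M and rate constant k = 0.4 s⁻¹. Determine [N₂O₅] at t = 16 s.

0.002991 M

Step 1: For a first-order reaction: [N₂O₅] = [N₂O₅]₀ × e^(-kt)
Step 2: [N₂O₅] = 1.8 × e^(-0.4 × 16)
Step 3: [N₂O₅] = 1.8 × e^(-6.4)
Step 4: [N₂O₅] = 1.8 × 0.00166156 = 0.002991 M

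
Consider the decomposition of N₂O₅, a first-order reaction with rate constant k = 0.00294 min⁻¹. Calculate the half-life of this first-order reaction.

235.8 min

Step 1: For a first-order reaction, t₁/₂ = ln(2)/k
Step 2: t₁/₂ = ln(2)/0.00294
Step 3: t₁/₂ = 0.6931/0.00294 = 235.8 min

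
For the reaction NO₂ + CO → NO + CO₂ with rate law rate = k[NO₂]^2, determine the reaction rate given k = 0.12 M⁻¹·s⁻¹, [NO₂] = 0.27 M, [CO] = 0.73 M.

0.008748 M/s

Step 1: The rate law is rate = k[NO₂]^2
Step 2: Note that the rate does not depend on [CO] (zero order in CO).
Step 3: rate = 0.12 × (0.27)^2 = 0.008748 M/s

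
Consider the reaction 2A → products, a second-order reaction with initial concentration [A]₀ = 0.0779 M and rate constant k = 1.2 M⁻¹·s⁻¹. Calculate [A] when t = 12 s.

0.03671 M

Step 1: For a second-order reaction: 1/[A] = 1/[A]₀ + kt
Step 2: 1/[A] = 1/0.0779 + 1.2 × 12
Step 3: 1/[A] = 12.84 + 14.4 = 27.24
Step 4: [A] = 1/27.24 = 0.03671 M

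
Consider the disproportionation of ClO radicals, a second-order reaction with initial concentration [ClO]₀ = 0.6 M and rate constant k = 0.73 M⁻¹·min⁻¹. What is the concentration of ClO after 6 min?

0.1654 M

Step 1: For a second-order reaction: 1/[ClO] = 1/[ClO]₀ + kt
Step 2: 1/[ClO] = 1/0.6 + 0.73 × 6
Step 3: 1/[ClO] = 1.667 + 4.38 = 6.047
Step 4: [ClO] = 1/6.047 = 0.1654 M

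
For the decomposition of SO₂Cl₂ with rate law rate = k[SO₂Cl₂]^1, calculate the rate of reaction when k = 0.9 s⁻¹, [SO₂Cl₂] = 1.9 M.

1.71 M/s

Step 1: Identify the rate law: rate = k[SO₂Cl₂]^1
Step 2: Substitute values: rate = 0.9 × (1.9)^1
Step 3: Calculate: rate = 0.9 × 1.9 = 1.71 M/s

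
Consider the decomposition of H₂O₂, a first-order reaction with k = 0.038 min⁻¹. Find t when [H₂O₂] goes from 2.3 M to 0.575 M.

36.48 min

Step 1: For first-order: t = ln([H₂O₂]₀/[H₂O₂])/k
Step 2: t = ln(2.3/0.575)/0.038
Step 3: t = ln(4)/0.038
Step 4: t = 1.386/0.038 = 36.48 min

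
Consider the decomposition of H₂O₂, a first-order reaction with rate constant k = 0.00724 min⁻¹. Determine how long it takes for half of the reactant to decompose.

95.74 min

Step 1: For a first-order reaction, t₁/₂ = ln(2)/k
Step 2: t₁/₂ = ln(2)/0.00724
Step 3: t₁/₂ = 0.6931/0.00724 = 95.74 min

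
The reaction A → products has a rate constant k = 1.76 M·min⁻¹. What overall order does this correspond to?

zeroth order (0)

Step 1: The units of k for an nth-order reaction are (concentration)^(1-n)·(time)⁻¹.
Step 2: Here k has units M·min⁻¹, so the concentration exponent is 1.
Step 3: 1 - n = 1 ⇒ n = 0. The reaction is zeroth order.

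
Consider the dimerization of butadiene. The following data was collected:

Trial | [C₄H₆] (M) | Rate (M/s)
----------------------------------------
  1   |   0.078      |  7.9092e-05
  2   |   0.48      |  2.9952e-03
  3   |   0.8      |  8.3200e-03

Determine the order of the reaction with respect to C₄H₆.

second order (2)

Step 1: Compare trials to find order n where rate₂/rate₁ = ([C₄H₆]₂/[C₄H₆]₁)^n
Step 2: rate₂/rate₁ = 2.9952e-03/7.9092e-05 = 37.87
Step 3: [C₄H₆]₂/[C₄H₆]₁ = 0.48/0.078 = 6.154
Step 4: n = ln(37.87)/ln(6.154) = 2.00 ≈ 2
Step 5: The reaction is second order in C₄H₆.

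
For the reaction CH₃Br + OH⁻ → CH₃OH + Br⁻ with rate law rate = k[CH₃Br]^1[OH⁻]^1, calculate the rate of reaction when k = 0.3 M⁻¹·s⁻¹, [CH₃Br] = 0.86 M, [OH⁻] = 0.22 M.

0.05676 M/s

Step 1: The rate law is rate = k[CH₃Br]^1[OH⁻]^1
Step 2: Substitute: rate = 0.3 × (0.86)^1 × (0.22)^1
Step 3: rate = 0.3 × 0.86 × 0.22 = 0.05676 M/s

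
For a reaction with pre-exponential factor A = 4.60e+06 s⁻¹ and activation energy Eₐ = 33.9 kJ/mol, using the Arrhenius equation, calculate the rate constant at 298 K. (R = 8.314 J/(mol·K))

5.25e+00 s⁻¹

Step 1: Use the Arrhenius equation: k = A × exp(-Eₐ/RT)
Step 2: Convert Eₐ to J/mol: 33.9 kJ/mol = 33900 J/mol
Step 3: Calculate the exponent: -Eₐ/(RT) = -33900/(8.314 × 298) = -13.68275
Step 4: k = 4.60e+06 × exp(-13.68275)
Step 5: k = 4.60e+06 × 1.14198e-06 = 5.2531e+00 s⁻¹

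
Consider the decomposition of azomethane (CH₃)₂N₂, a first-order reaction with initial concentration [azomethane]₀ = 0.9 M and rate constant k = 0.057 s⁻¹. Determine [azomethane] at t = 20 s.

0.2878 M

Step 1: For a first-order reaction: [azomethane] = [azomethane]₀ × e^(-kt)
Step 2: [azomethane] = 0.9 × e^(-0.057 × 20)
Step 3: [azomethane] = 0.9 × e^(-1.14)
Step 4: [azomethane] = 0.9 × 0.319819 = 0.2878 M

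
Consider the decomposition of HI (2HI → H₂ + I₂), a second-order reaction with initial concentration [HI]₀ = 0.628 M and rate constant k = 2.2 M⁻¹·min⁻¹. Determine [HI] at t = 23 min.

0.01916 M

Step 1: For a second-order reaction: 1/[HI] = 1/[HI]₀ + kt
Step 2: 1/[HI] = 1/0.628 + 2.2 × 23
Step 3: 1/[HI] = 1.592 + 50.6 = 52.19
Step 4: [HI] = 1/52.19 = 0.01916 M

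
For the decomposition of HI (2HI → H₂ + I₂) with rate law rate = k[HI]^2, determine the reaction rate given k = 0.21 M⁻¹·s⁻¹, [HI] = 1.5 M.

0.4725 M/s

Step 1: Identify the rate law: rate = k[HI]^2
Step 2: Substitute values: rate = 0.21 × (1.5)^2
Step 3: Calculate: rate = 0.21 × 2.25 = 0.4725 M/s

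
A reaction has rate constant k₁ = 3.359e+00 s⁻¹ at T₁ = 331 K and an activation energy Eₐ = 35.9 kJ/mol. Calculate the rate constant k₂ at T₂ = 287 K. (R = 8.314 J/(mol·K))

4.546e-01 s⁻¹

Step 1: Use the two-temperature Arrhenius form: ln(k₂/k₁) = -Eₐ/R × (1/T₂ - 1/T₁)
Step 2: Convert Eₐ to J/mol: 35.9 kJ/mol = 35900 J/mol
Step 3: 1/T₂ - 1/T₁ = 1/287 - 1/331 = 4.631725e-04 K⁻¹
Step 4: ln(k₂/k₁) = -35900/8.314 × 4.631725e-04 = -1.99999
Step 5: k₂ = k₁ × exp(-1.99999) = 3.359e+00 × 1.35337e-01 = 4.546e-01 s⁻¹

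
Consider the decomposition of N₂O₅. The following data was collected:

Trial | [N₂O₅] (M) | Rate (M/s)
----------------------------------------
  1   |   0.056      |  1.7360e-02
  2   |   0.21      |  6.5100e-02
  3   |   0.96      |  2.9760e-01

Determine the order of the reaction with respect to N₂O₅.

first order (1)

Step 1: Compare trials to find order n where rate₂/rate₁ = ([N₂O₅]₂/[N₂O₅]₁)^n
Step 2: rate₂/rate₁ = 6.5100e-02/1.7360e-02 = 3.75
Step 3: [N₂O₅]₂/[N₂O₅]₁ = 0.21/0.056 = 3.75
Step 4: n = ln(3.75)/ln(3.75) = 1.00 ≈ 1
Step 5: The reaction is first order in N₂O₅.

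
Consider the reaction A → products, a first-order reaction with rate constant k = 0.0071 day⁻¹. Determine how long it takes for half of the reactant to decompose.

97.63 day

Step 1: For a first-order reaction, t₁/₂ = ln(2)/k
Step 2: t₁/₂ = ln(2)/0.0071
Step 3: t₁/₂ = 0.6931/0.0071 = 97.63 day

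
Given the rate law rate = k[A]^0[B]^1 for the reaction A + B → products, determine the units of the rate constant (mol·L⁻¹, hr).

hr⁻¹

Step 1: Overall order = 0 + 1 = 1.
Step 2: rate has units mol·L⁻¹·hr⁻¹; [A]^0[B]^1 has units (mol·L⁻¹)^1.
Step 3: k = rate/([A]^0[B]^1), so units of k = (mol·L⁻¹)^(1-1)·hr⁻¹ = hr⁻¹.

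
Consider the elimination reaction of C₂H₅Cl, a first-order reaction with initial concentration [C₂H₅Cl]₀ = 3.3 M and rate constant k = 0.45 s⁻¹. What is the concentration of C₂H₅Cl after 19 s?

0.0006387 M

Step 1: For a first-order reaction: [C₂H₅Cl] = [C₂H₅Cl]₀ × e^(-kt)
Step 2: [C₂H₅Cl] = 3.3 × e^(-0.45 × 19)
Step 3: [C₂H₅Cl] = 3.3 × e^(-8.55)
Step 4: [C₂H₅Cl] = 3.3 × 0.000193545 = 0.0006387 M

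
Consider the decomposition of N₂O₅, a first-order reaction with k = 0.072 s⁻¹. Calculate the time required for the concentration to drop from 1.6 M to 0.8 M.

9.627 s

Step 1: For first-order: t = ln([N₂O₅]₀/[N₂O₅])/k
Step 2: t = ln(1.6/0.8)/0.072
Step 3: t = ln(2)/0.072
Step 4: t = 0.6931/0.072 = 9.627 s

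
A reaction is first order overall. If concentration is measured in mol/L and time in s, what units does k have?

s⁻¹

Step 1: For overall order n, rate = k × (concentration)^n.
Step 2: Rate has units mol/L·s⁻¹; concentration term has units (mol/L)^1.
Step 3: k = rate / (concentration)^n, so units of k = (mol/L)^(1-1)·s⁻¹ = s⁻¹.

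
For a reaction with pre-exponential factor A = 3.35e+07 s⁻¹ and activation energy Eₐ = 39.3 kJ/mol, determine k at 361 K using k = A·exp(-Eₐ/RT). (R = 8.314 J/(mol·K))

6.89e+01 s⁻¹

Step 1: Use the Arrhenius equation: k = A × exp(-Eₐ/RT)
Step 2: Convert Eₐ to J/mol: 39.3 kJ/mol = 39300 J/mol
Step 3: Calculate the exponent: -Eₐ/(RT) = -39300/(8.314 × 361) = -13.09409
Step 4: k = 3.35e+07 × exp(-13.09409)
Step 5: k = 3.35e+07 × 2.05735e-06 = 6.8921e+01 s⁻¹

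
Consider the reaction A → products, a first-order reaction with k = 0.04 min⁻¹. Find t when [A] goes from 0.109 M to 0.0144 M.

50.6 min

Step 1: For first-order: t = ln([A]₀/[A])/k
Step 2: t = ln(0.109/0.0144)/0.04
Step 3: t = ln(7.569)/0.04
Step 4: t = 2.024/0.04 = 50.6 min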